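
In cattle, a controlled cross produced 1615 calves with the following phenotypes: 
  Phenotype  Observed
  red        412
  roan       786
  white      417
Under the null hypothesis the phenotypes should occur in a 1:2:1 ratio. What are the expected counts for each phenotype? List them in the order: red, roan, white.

Total ratio parts = 4. Expected numbers out of 1615:
  red: 1615 × 1/4 = 403.75
  roan: 1615 × 2/4 = 807.5
  white: 1615 × 1/4 = 403.75

403.75, 807.5, 403.75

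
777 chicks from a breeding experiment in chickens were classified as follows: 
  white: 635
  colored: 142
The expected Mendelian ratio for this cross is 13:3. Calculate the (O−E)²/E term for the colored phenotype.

0.093

Expected counts for N = 777 under a 13:3 ratio (total parts = 16):
  white: 777 × 13/16 = 631.3125
  colored: 777 × 3/16 = 145.6875
Contribution of colored: (142 − 145.6875)² / 145.6875 = 0.0933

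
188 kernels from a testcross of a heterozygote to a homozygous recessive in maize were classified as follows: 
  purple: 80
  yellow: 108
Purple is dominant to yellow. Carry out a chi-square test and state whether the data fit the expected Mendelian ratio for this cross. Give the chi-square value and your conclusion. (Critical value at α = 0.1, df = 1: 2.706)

4.170; not consistent

A testcross of a heterozygote (Aa × aa) gives a 1:1 phenotypic ratio.
Under the 1:1 hypothesis (Σ ratio = 2, N = 188):
  purple: 188 × 1/2 = 94
  yellow: 188 × 1/2 = 94
χ² = Σ (O − E)² / E
  purple: (80 − 94)² / 94 = 2.0851
  yellow: (108 − 94)² / 94 = 2.0851
χ² = 2.0851 + 2.0851 = 4.1702 ≈ 4.170
Degrees of freedom = 2 − 1 = 1; critical value at α = 0.1 is 2.706.
Since 4.170 > 2.706, we reject the null hypothesis — the data do not fit the 1:1 ratio.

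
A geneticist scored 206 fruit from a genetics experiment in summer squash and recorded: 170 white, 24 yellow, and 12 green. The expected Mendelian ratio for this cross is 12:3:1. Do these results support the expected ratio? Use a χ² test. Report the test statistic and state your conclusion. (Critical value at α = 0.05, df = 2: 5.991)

7.152; not consistent

Total ratio parts = 16. Expected numbers out of 206:
  white: 206 × 12/16 = 154.5
  yellow: 206 × 3/16 = 38.625
  green: 206 × 1/16 = 12.875
χ² = Σ (O − E)² / E
  white: (170 − 154.5)² / 154.5 = 1.5550
  yellow: (24 − 38.625)² / 38.625 = 5.5376
  green: (12 − 12.875)² / 12.875 = 0.0595
χ² = 1.5550 + 5.5376 + 0.0595 = 7.1521 ≈ 7.152
Degrees of freedom = 3 − 1 = 2; critical value at α = 0.05 is 5.991.
Since 7.152 > 5.991, we reject the null hypothesis — the data do not fit the 12:3:1 ratio.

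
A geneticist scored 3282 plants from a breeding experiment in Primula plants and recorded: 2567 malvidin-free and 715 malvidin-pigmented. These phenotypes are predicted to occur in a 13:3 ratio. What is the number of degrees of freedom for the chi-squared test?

A goodness-of-fit test with 2 phenotype classes has df = 2 − 1 = 1.

1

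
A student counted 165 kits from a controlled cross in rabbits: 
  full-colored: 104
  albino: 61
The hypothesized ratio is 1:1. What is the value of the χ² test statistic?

11.206

The 1:1 ratio has 2 parts, so with N = 165 the expected counts are:
  full-colored: 165 × 1/2 = 82.5
  albino: 165 × 1/2 = 82.5
χ² = Σ (O − E)² / E
  full-colored: (104 − 82.5)² / 82.5 = 5.6030
  albino: (61 − 82.5)² / 82.5 = 5.6030
χ² = 5.6030 + 5.6030 = 11.206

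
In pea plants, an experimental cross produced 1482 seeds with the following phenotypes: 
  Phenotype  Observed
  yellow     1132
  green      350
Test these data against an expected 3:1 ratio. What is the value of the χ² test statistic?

1.512

Under the 3:1 hypothesis (Σ ratio = 4, N = 1482):
  yellow: 1482 × 3/4 = 1111.5
  green: 1482 × 1/4 = 370.5
χ² = Σ (O − E)² / E
  yellow: (1132 − 1111.5)² / 1111.5 = 0.3781
  green: (350 − 370.5)² / 370.5 = 1.1343
χ² = 0.3781 + 1.1343 = 1.5124 ≈ 1.512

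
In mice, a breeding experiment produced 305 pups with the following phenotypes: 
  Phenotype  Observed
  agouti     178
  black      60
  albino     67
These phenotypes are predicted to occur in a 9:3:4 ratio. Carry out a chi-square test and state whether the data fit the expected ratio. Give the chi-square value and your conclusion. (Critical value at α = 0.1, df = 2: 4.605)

1.502; consistent

Expected counts for N = 305 under a 9:3:4 ratio (total parts = 16):
  agouti: 305 × 9/16 = 171.5625
  black: 305 × 3/16 = 57.1875
  albino: 305 × 4/16 = 76.25
χ² = Σ (O − E)² / E
  agouti: (178 − 171.5625)² / 171.5625 = 0.2416
  black: (60 − 57.1875)² / 57.1875 = 0.1383
  albino: (67 − 76.25)² / 76.25 = 1.1221
χ² = 0.2416 + 0.1383 + 1.1221 = 1.502
Degrees of freedom = 3 − 1 = 2; critical value at α = 0.1 is 4.605.
Since 1.502 < 4.605, we fail to reject the null hypothesis — the data are consistent with the 9:3:4 ratio.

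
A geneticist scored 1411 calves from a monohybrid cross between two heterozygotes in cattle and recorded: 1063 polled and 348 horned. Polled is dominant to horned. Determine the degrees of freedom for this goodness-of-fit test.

For a monohybrid cross between heterozygotes with complete dominance, the expected phenotypic ratio is 3:1.
A goodness-of-fit test with 2 phenotype classes has df = 2 − 1 = 1.

1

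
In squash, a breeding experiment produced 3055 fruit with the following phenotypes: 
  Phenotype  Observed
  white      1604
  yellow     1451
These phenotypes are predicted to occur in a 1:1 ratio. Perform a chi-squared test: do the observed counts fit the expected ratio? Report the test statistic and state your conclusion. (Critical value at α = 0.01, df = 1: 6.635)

Under the 1:1 hypothesis (Σ ratio = 2, N = 3055):
  white: 3055 × 1/2 = 1527.5
  yellow: 3055 × 1/2 = 1527.5
χ² = Σ (O − E)² / E
  white: (1604 − 1527.5)² / 1527.5 = 3.8313
  yellow: (1451 − 1527.5)² / 1527.5 = 3.8313
χ² = 3.8313 + 3.8313 = 7.6626 ≈ 7.663
Degrees of freedom = 2 − 1 = 1; critical value at α = 0.01 is 6.635.
Since 7.663 > 6.635, we reject the null hypothesis — the data do not fit the 1:1 ratio.

7.663; not consistent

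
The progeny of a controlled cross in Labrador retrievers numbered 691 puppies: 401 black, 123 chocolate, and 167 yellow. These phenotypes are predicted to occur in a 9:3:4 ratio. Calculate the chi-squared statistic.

0.914

Expected counts for N = 691 under a 9:3:4 ratio (total parts = 16):
  black: 691 × 9/16 = 388.6875
  chocolate: 691 × 3/16 = 129.5625
  yellow: 691 × 4/16 = 172.75
χ² = Σ (O − E)² / E
  black: (401 − 388.6875)² / 388.6875 = 0.3900
  chocolate: (123 − 129.5625)² / 129.5625 = 0.3324
  yellow: (167 − 172.75)² / 172.75 = 0.1914
χ² = 0.3900 + 0.3324 + 0.1914 = 0.9138 ≈ 0.914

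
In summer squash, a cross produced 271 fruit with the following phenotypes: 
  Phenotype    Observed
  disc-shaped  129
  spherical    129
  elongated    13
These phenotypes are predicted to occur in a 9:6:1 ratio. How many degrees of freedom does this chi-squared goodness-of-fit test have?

A goodness-of-fit test with 3 phenotype classes has df = 3 − 1 = 2.

2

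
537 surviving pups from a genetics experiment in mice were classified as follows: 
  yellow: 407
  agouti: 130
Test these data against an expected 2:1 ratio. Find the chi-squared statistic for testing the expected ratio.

Under the 2:1 hypothesis (Σ ratio = 3, N = 537):
  yellow: 537 × 2/3 = 358
  agouti: 537 × 1/3 = 179
χ² = Σ (O − E)² / E
  yellow: (407 − 358)² / 358 = 6.7067
  agouti: (130 − 179)² / 179 = 13.4134
χ² = 6.7067 + 13.4134 = 20.1201 ≈ 20.120

20.120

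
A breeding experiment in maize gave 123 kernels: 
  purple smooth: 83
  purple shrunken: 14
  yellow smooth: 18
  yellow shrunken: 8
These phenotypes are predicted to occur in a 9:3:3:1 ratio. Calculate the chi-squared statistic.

Total ratio parts = 16. Expected numbers out of 123:
  purple smooth: 123 × 9/16 = 69.1875
  purple shrunken: 123 × 3/16 = 23.0625
  yellow smooth: 123 × 3/16 = 23.0625
  yellow shrunken: 123 × 1/16 = 7.6875
χ² = Σ (O − E)² / E
  purple smooth: (83 − 69.1875)² / 69.1875 = 2.7575
  purple shrunken: (14 − 23.0625)² / 23.0625 = 3.5611
  yellow smooth: (18 − 23.0625)² / 23.0625 = 1.1113
  yellow shrunken: (8 − 7.6875)² / 7.6875 = 0.0127
χ² = 2.7575 + 3.5611 + 1.1113 + 0.0127 = 7.4426 ≈ 7.443

7.443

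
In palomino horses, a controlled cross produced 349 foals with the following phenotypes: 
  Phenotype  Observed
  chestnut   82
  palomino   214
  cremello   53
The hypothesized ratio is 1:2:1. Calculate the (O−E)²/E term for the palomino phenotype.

8.941

Expected counts for N = 349 under a 1:2:1 ratio (total parts = 4):
  chestnut: 349 × 1/4 = 87.25
  palomino: 349 × 2/4 = 174.5
  cremello: 349 × 1/4 = 87.25
Contribution of palomino: (214 − 174.5)² / 174.5 = 8.9413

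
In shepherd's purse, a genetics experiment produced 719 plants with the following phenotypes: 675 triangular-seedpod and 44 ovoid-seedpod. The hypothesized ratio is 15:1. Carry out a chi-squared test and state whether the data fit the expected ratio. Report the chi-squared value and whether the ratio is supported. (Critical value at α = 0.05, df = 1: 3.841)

Expected counts for N = 719 under a 15:1 ratio (total parts = 16):
  triangular-seedpod: 719 × 15/16 = 674.0625
  ovoid-seedpod: 719 × 1/16 = 44.9375
χ² = Σ (O − E)² / E
  triangular-seedpod: (675 − 674.0625)² / 674.0625 = 0.0013
  ovoid-seedpod: (44 − 44.9375)² / 44.9375 = 0.0196
χ² = 0.0013 + 0.0196 = 0.0209 ≈ 0.021
Degrees of freedom = 2 − 1 = 1; critical value at α = 0.05 is 3.841.
Since 0.021 < 3.841, we fail to reject the null hypothesis — the data are consistent with the 15:1 ratio.

0.021; consistent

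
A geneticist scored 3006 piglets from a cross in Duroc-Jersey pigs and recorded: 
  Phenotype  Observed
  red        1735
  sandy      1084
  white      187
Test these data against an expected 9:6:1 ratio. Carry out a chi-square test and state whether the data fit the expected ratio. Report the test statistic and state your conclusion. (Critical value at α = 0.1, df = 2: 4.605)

2.815; consistent

Under the 9:6:1 hypothesis (Σ ratio = 16, N = 3006):
  red: 3006 × 9/16 = 1690.875
  sandy: 3006 × 6/16 = 1127.25
  white: 3006 × 1/16 = 187.875
χ² = Σ (O − E)² / E
  red: (1735 − 1690.875)² / 1690.875 = 1.1515
  sandy: (1084 − 1127.25)² / 1127.25 = 1.6594
  white: (187 − 187.875)² / 187.875 = 0.0041
χ² = 1.1515 + 1.6594 + 0.0041 = 2.815
Degrees of freedom = 3 − 1 = 2; critical value at α = 0.1 is 4.605.
Since 2.815 < 4.605, we fail to reject the null hypothesis — the data are consistent with the 9:6:1 ratio.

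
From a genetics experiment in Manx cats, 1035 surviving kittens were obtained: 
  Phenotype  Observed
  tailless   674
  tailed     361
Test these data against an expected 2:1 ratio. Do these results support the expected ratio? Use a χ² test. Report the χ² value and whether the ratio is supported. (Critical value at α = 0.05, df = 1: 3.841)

Under the 2:1 hypothesis (Σ ratio = 3, N = 1035):
  tailless: 1035 × 2/3 = 690
  tailed: 1035 × 1/3 = 345
χ² = Σ (O − E)² / E
  tailless: (674 − 690)² / 690 = 0.3710
  tailed: (361 − 345)² / 345 = 0.7420
χ² = 0.3710 + 0.7420 = 1.113
Degrees of freedom = 2 − 1 = 1; critical value at α = 0.05 is 3.841.
Since 1.113 < 3.841, we fail to reject the null hypothesis — the data are consistent with the 2:1 ratio.

1.113; consistent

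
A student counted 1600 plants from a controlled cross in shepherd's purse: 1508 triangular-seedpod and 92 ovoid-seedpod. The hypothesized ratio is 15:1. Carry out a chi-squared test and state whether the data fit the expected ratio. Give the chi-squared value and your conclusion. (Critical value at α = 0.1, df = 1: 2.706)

0.683; consistent

Expected counts for N = 1600 under a 15:1 ratio (total parts = 16):
  triangular-seedpod: 1600 × 15/16 = 1500
  ovoid-seedpod: 1600 × 1/16 = 100
χ² = Σ (O − E)² / E
  triangular-seedpod: (1508 − 1500)² / 1500 = 0.0427
  ovoid-seedpod: (92 − 100)² / 100 = 0.6400
χ² = 0.0427 + 0.6400 = 0.6827 ≈ 0.683
Degrees of freedom = 2 − 1 = 1; critical value at α = 0.1 is 2.706.
Since 0.683 < 2.706, we fail to reject the null hypothesis — the data are consistent with the 15:1 ratio.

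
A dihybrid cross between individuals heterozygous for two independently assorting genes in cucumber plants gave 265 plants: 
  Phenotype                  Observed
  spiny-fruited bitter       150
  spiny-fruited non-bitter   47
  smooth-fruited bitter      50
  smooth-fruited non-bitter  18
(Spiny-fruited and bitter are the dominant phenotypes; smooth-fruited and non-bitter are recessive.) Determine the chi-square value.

A dihybrid F₂ with independent assortment and complete dominance at both loci gives a 9:3:3:1 phenotypic ratio.
Expected counts for N = 265 under a 9:3:3:1 ratio (total parts = 16):
  spiny-fruited bitter: 265 × 9/16 = 149.0625
  spiny-fruited non-bitter: 265 × 3/16 = 49.6875
  smooth-fruited bitter: 265 × 3/16 = 49.6875
  smooth-fruited non-bitter: 265 × 1/16 = 16.5625
χ² = Σ (O − E)² / E
  spiny-fruited bitter: (150 − 149.0625)² / 149.0625 = 0.0059
  spiny-fruited non-bitter: (47 − 49.6875)² / 49.6875 = 0.1454
  smooth-fruited bitter: (50 − 49.6875)² / 49.6875 = 0.0020
  smooth-fruited non-bitter: (18 − 16.5625)² / 16.5625 = 0.1248
χ² = 0.0059 + 0.1454 + 0.0020 + 0.1248 = 0.2781 ≈ 0.278

0.278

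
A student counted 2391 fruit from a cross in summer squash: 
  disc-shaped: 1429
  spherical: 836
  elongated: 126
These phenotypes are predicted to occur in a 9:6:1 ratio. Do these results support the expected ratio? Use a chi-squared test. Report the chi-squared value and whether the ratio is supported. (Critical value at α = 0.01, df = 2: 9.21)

The 9:6:1 ratio has 16 parts, so with N = 2391 the expected counts are:
  disc-shaped: 2391 × 9/16 = 1344.9375
  spherical: 2391 × 6/16 = 896.625
  elongated: 2391 × 1/16 = 149.4375
χ² = Σ (O − E)² / E
  disc-shaped: (1429 − 1344.9375)² / 1344.9375 = 5.2542
  spherical: (836 − 896.625)² / 896.625 = 4.0991
  elongated: (126 − 149.4375)² / 149.4375 = 3.6759
χ² = 5.2542 + 4.0991 + 3.6759 = 13.0292 ≈ 13.029
Degrees of freedom = 3 − 1 = 2; critical value at α = 0.01 is 9.21.
Since 13.029 > 9.21, we reject the null hypothesis — the data do not fit the 9:6:1 ratio.

13.029; not consistent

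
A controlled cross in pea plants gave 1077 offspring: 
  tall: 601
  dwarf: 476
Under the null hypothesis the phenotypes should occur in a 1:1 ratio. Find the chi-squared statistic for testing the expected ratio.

14.508

Total ratio parts = 2. Expected numbers out of 1077:
  tall: 1077 × 1/2 = 538.5
  dwarf: 1077 × 1/2 = 538.5
χ² = Σ (O − E)² / E
  tall: (601 − 538.5)² / 538.5 = 7.2539
  dwarf: (476 − 538.5)² / 538.5 = 7.2539
χ² = 7.2539 + 7.2539 = 14.5078 ≈ 14.508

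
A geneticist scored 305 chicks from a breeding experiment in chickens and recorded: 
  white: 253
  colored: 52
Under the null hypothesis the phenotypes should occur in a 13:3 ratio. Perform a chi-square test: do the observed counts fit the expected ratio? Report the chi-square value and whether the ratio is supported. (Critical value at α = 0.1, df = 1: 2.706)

0.579; consistent

Expected counts for N = 305 under a 13:3 ratio (total parts = 16):
  white: 305 × 13/16 = 247.8125
  colored: 305 × 3/16 = 57.1875
χ² = Σ (O − E)² / E
  white: (253 − 247.8125)² / 247.8125 = 0.1086
  colored: (52 − 57.1875)² / 57.1875 = 0.4706
χ² = 0.1086 + 0.4706 = 0.5792 ≈ 0.579
Degrees of freedom = 2 − 1 = 1; critical value at α = 0.1 is 2.706.
Since 0.579 < 2.706, we fail to reject the null hypothesis — the data are consistent with the 13:3 ratio.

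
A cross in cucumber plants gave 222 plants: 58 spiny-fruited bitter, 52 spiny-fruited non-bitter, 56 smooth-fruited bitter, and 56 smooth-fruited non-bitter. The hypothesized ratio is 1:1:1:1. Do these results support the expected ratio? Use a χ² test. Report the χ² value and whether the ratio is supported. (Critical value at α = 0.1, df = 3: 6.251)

Expected counts for N = 222 under a 1:1:1:1 ratio (total parts = 4):
  spiny-fruited bitter: 222 × 1/4 = 55.5
  spiny-fruited non-bitter: 222 × 1/4 = 55.5
  smooth-fruited bitter: 222 × 1/4 = 55.5
  smooth-fruited non-bitter: 222 × 1/4 = 55.5
χ² = Σ (O − E)² / E
  spiny-fruited bitter: (58 − 55.5)² / 55.5 = 0.1126
  spiny-fruited non-bitter: (52 − 55.5)² / 55.5 = 0.2207
  smooth-fruited bitter: (56 − 55.5)² / 55.5 = 0.0045
  smooth-fruited non-bitter: (56 − 55.5)² / 55.5 = 0.0045
χ² = 0.1126 + 0.2207 + 0.0045 + 0.0045 = 0.3423 ≈ 0.342
Degrees of freedom = 4 − 1 = 3; critical value at α = 0.1 is 6.251.
Since 0.342 < 6.251, we fail to reject the null hypothesis — the data are consistent with the 1:1:1:1 ratio.

0.342; consistent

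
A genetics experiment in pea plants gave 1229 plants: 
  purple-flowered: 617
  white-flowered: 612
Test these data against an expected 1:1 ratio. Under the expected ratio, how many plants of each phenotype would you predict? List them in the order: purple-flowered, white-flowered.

614.5, 614.5

Total ratio parts = 2. Expected numbers out of 1229:
  purple-flowered: 1229 × 1/2 = 614.5
  white-flowered: 1229 × 1/2 = 614.5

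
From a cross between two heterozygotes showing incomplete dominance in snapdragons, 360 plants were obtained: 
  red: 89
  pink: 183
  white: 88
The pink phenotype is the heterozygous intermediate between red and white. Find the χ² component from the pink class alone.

0.050

With incomplete dominance, a heterozygote × heterozygote cross gives a 1:2:1 phenotypic ratio.
The 1:2:1 ratio has 4 parts, so with N = 360 the expected counts are:
  red: 360 × 1/4 = 90
  pink: 360 × 2/4 = 180
  white: 360 × 1/4 = 90
Contribution of pink: (183 − 180)² / 180 = 0.0500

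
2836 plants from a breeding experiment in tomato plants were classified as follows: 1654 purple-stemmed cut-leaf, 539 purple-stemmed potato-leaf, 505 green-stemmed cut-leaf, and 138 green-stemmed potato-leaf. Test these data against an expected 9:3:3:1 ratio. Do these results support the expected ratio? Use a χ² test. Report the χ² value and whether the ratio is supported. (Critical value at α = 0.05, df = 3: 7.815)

12.300; not consistent

The 9:3:3:1 ratio has 16 parts, so with N = 2836 the expected counts are:
  purple-stemmed cut-leaf: 2836 × 9/16 = 1595.25
  purple-stemmed potato-leaf: 2836 × 3/16 = 531.75
  green-stemmed cut-leaf: 2836 × 3/16 = 531.75
  green-stemmed potato-leaf: 2836 × 1/16 = 177.25
χ² = Σ (O − E)² / E
  purple-stemmed cut-leaf: (1654 − 1595.25)² / 1595.25 = 2.1636
  purple-stemmed potato-leaf: (539 − 531.75)² / 531.75 = 0.0988
  green-stemmed cut-leaf: (505 − 531.75)² / 531.75 = 1.3457
  green-stemmed potato-leaf: (138 − 177.25)² / 177.25 = 8.6915
χ² = 2.1636 + 0.0988 + 1.3457 + 8.6915 = 12.2996 ≈ 12.300
Degrees of freedom = 4 − 1 = 3; critical value at α = 0.05 is 7.815.
Since 12.300 > 7.815, we reject the null hypothesis — the data do not fit the 9:3:3:1 ratio.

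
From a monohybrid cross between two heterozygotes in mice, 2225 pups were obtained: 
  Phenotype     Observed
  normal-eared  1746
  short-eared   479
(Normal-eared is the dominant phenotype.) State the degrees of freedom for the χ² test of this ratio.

1

For a monohybrid cross between heterozygotes with complete dominance, the expected phenotypic ratio is 3:1.
A goodness-of-fit test with 2 phenotype classes has df = 2 − 1 = 1.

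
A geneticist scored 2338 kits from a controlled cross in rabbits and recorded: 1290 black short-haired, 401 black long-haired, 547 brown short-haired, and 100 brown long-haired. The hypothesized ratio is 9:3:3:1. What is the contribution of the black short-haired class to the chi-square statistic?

0.480

Expected counts for N = 2338 under a 9:3:3:1 ratio (total parts = 16):
  black short-haired: 2338 × 9/16 = 1315.125
  black long-haired: 2338 × 3/16 = 438.375
  brown short-haired: 2338 × 3/16 = 438.375
  brown long-haired: 2338 × 1/16 = 146.125
Contribution of black short-haired: (1290 − 1315.125)² / 1315.125 = 0.4800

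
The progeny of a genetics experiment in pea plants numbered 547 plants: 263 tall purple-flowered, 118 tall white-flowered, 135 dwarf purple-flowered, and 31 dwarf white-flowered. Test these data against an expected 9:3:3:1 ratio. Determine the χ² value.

Expected counts for N = 547 under a 9:3:3:1 ratio (total parts = 16):
  tall purple-flowered: 547 × 9/16 = 307.6875
  tall white-flowered: 547 × 3/16 = 102.5625
  dwarf purple-flowered: 547 × 3/16 = 102.5625
  dwarf white-flowered: 547 × 1/16 = 34.1875
χ² = Σ (O − E)² / E
  tall purple-flowered: (263 − 307.6875)² / 307.6875 = 6.4903
  tall white-flowered: (118 − 102.5625)² / 102.5625 = 2.3236
  dwarf purple-flowered: (135 − 102.5625)² / 102.5625 = 10.2590
  dwarf white-flowered: (31 − 34.1875)² / 34.1875 = 0.2972
χ² = 6.4903 + 2.3236 + 10.2590 + 0.2972 = 19.3701 ≈ 19.370

19.370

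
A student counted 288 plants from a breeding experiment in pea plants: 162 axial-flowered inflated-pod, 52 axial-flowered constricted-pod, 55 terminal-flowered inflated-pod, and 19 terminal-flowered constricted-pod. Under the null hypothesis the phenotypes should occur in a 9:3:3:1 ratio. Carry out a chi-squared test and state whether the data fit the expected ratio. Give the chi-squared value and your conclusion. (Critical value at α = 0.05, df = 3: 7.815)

Expected counts for N = 288 under a 9:3:3:1 ratio (total parts = 16):
  axial-flowered inflated-pod: 288 × 9/16 = 162
  axial-flowered constricted-pod: 288 × 3/16 = 54
  terminal-flowered inflated-pod: 288 × 3/16 = 54
  terminal-flowered constricted-pod: 288 × 1/16 = 18
χ² = Σ (O − E)² / E
  axial-flowered inflated-pod: (162 − 162)² / 162 = 0.0000
  axial-flowered constricted-pod: (52 − 54)² / 54 = 0.0741
  terminal-flowered inflated-pod: (55 − 54)² / 54 = 0.0185
  terminal-flowered constricted-pod: (19 − 18)² / 18 = 0.0556
χ² = 0.0000 + 0.0741 + 0.0185 + 0.0556 = 0.1482 ≈ 0.148
Degrees of freedom = 4 − 1 = 3; critical value at α = 0.05 is 7.815.
Since 0.148 < 7.815, we fail to reject the null hypothesis — the data are consistent with the 9:3:3:1 ratio.

0.148; consistent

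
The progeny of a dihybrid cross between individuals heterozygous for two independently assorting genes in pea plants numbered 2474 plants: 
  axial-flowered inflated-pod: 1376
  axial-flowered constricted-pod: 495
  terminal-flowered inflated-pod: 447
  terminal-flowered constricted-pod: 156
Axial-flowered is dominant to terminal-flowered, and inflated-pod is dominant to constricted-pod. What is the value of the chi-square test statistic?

A dihybrid F₂ with independent assortment and complete dominance at both loci gives a 9:3:3:1 phenotypic ratio.
Total ratio parts = 16. Expected numbers out of 2474:
  axial-flowered inflated-pod: 2474 × 9/16 = 1391.625
  axial-flowered constricted-pod: 2474 × 3/16 = 463.875
  terminal-flowered inflated-pod: 2474 × 3/16 = 463.875
  terminal-flowered constricted-pod: 2474 × 1/16 = 154.625
χ² = Σ (O − E)² / E
  axial-flowered inflated-pod: (1376 − 1391.625)² / 1391.625 = 0.1754
  axial-flowered constricted-pod: (495 − 463.875)² / 463.875 = 2.0884
  terminal-flowered inflated-pod: (447 − 463.875)² / 463.875 = 0.6139
  terminal-flowered constricted-pod: (156 − 154.625)² / 154.625 = 0.0122
χ² = 0.1754 + 2.0884 + 0.6139 + 0.0122 = 2.8899 ≈ 2.890

2.890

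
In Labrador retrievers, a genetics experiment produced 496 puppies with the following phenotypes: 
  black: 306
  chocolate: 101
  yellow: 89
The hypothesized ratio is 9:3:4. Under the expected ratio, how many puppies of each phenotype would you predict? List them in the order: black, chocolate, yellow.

Expected counts for N = 496 under a 9:3:4 ratio (total parts = 16):
  black: 496 × 9/16 = 279
  chocolate: 496 × 3/16 = 93
  yellow: 496 × 4/16 = 124

279, 93, 124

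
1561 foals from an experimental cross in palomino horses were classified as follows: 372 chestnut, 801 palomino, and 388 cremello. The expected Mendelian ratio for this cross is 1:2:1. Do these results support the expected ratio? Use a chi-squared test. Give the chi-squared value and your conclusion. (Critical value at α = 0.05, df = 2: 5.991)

1.405; consistent

Total ratio parts = 4. Expected numbers out of 1561:
  chestnut: 1561 × 1/4 = 390.25
  palomino: 1561 × 2/4 = 780.5
  cremello: 1561 × 1/4 = 390.25
χ² = Σ (O − E)² / E
  chestnut: (372 − 390.25)² / 390.25 = 0.8535
  palomino: (801 − 780.5)² / 780.5 = 0.5384
  cremello: (388 − 390.25)² / 390.25 = 0.0130
χ² = 0.8535 + 0.5384 + 0.0130 = 1.4049 ≈ 1.405
Degrees of freedom = 3 − 1 = 2; critical value at α = 0.05 is 5.991.
Since 1.405 < 5.991, we fail to reject the null hypothesis — the data are consistent with the 1:2:1 ratio.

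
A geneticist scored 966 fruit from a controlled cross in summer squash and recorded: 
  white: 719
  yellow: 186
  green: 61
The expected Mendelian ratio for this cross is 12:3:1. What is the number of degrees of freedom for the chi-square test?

A goodness-of-fit test with 3 phenotype classes has df = 3 − 1 = 2.

2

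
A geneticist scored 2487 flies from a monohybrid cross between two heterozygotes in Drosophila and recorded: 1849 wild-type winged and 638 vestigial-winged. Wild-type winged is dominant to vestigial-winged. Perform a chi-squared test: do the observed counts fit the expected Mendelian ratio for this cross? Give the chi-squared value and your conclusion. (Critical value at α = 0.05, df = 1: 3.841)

For a monohybrid cross between heterozygotes with complete dominance, the expected phenotypic ratio is 3:1.
Expected counts for N = 2487 under a 3:1 ratio (total parts = 4):
  wild-type winged: 2487 × 3/4 = 1865.25
  vestigial-winged: 2487 × 1/4 = 621.75
χ² = Σ (O − E)² / E
  wild-type winged: (1849 − 1865.25)² / 1865.25 = 0.1416
  vestigial-winged: (638 − 621.75)² / 621.75 = 0.4247
χ² = 0.1416 + 0.4247 = 0.5663 ≈ 0.566
Degrees of freedom = 2 − 1 = 1; critical value at α = 0.05 is 3.841.
Since 0.566 < 3.841, we fail to reject the null hypothesis — the data are consistent with the 3:1 ratio.

0.566; consistent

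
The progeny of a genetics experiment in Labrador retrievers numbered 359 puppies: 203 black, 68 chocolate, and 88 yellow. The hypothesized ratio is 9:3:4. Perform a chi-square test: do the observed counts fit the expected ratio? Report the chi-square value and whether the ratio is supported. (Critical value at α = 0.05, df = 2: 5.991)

0.047; consistent

Total ratio parts = 16. Expected numbers out of 359:
  black: 359 × 9/16 = 201.9375
  chocolate: 359 × 3/16 = 67.3125
  yellow: 359 × 4/16 = 89.75
χ² = Σ (O − E)² / E
  black: (203 − 201.9375)² / 201.9375 = 0.0056
  chocolate: (68 − 67.3125)² / 67.3125 = 0.0070
  yellow: (88 − 89.75)² / 89.75 = 0.0341
χ² = 0.0056 + 0.0070 + 0.0341 = 0.0467 ≈ 0.047
Degrees of freedom = 3 − 1 = 2; critical value at α = 0.05 is 5.991.
Since 0.047 < 5.991, we fail to reject the null hypothesis — the data are consistent with the 9:3:4 ratio.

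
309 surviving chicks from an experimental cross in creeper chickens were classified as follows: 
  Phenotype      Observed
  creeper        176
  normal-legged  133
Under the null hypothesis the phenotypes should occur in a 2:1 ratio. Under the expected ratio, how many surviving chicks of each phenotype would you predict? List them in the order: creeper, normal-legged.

206, 103

Under the 2:1 hypothesis (Σ ratio = 3, N = 309):
  creeper: 309 × 2/3 = 206
  normal-legged: 309 × 1/3 = 103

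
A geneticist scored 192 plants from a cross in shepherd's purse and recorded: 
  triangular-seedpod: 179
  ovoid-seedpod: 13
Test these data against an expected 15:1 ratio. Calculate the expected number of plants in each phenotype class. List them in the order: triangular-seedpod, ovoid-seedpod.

180, 12

Under the 15:1 hypothesis (Σ ratio = 16, N = 192):
  triangular-seedpod: 192 × 15/16 = 180
  ovoid-seedpod: 192 × 1/16 = 12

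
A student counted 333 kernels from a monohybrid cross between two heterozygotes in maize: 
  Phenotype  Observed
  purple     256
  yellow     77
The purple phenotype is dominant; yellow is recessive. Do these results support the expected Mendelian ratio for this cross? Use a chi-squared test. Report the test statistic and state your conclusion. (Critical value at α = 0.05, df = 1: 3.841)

0.626; consistent

For a monohybrid cross between heterozygotes with complete dominance, the expected phenotypic ratio is 3:1.
Total ratio parts = 4. Expected numbers out of 333:
  purple: 333 × 3/4 = 249.75
  yellow: 333 × 1/4 = 83.25
χ² = Σ (O − E)² / E
  purple: (256 − 249.75)² / 249.75 = 0.1564
  yellow: (77 − 83.25)² / 83.25 = 0.4692
χ² = 0.1564 + 0.4692 = 0.6256 ≈ 0.626
Degrees of freedom = 2 − 1 = 1; critical value at α = 0.05 is 3.841.
Since 0.626 < 3.841, we fail to reject the null hypothesis — the data are consistent with the 3:1 ratio.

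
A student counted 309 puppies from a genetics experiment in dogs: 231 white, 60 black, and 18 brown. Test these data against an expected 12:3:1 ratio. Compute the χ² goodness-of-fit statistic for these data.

Under the 12:3:1 hypothesis (Σ ratio = 16, N = 309):
  white: 309 × 12/16 = 231.75
  black: 309 × 3/16 = 57.9375
  brown: 309 × 1/16 = 19.3125
χ² = Σ (O − E)² / E
  white: (231 − 231.75)² / 231.75 = 0.0024
  black: (60 − 57.9375)² / 57.9375 = 0.0734
  brown: (18 − 19.3125)² / 19.3125 = 0.0892
χ² = 0.0024 + 0.0734 + 0.0892 = 0.165

0.165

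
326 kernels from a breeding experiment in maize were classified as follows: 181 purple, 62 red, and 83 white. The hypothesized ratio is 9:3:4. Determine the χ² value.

Total ratio parts = 16. Expected numbers out of 326:
  purple: 326 × 9/16 = 183.375
  red: 326 × 3/16 = 61.125
  white: 326 × 4/16 = 81.5
χ² = Σ (O − E)² / E
  purple: (181 − 183.375)² / 183.375 = 0.0308
  red: (62 − 61.125)² / 61.125 = 0.0125
  white: (83 − 81.5)² / 81.5 = 0.0276
χ² = 0.0308 + 0.0125 + 0.0276 = 0.0709 ≈ 0.071

0.071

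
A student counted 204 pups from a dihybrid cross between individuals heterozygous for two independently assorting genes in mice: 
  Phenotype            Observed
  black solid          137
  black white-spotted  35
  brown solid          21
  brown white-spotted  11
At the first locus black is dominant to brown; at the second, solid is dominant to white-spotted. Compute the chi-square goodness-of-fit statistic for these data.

12.610

A dihybrid F₂ with independent assortment and complete dominance at both loci gives a 9:3:3:1 phenotypic ratio.
Total ratio parts = 16. Expected numbers out of 204:
  black solid: 204 × 9/16 = 114.75
  black white-spotted: 204 × 3/16 = 38.25
  brown solid: 204 × 3/16 = 38.25
  brown white-spotted: 204 × 1/16 = 12.75
χ² = Σ (O − E)² / E
  black solid: (137 − 114.75)² / 114.75 = 4.3143
  black white-spotted: (35 − 38.25)² / 38.25 = 0.2761
  brown solid: (21 − 38.25)² / 38.25 = 7.7794
  brown white-spotted: (11 − 12.75)² / 12.75 = 0.2402
χ² = 4.3143 + 0.2761 + 7.7794 + 0.2402 = 12.610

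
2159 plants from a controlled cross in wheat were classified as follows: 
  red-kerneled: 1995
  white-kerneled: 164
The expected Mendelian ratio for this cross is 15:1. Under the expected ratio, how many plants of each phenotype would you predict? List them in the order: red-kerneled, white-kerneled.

2024.0625, 134.9375

The 15:1 ratio has 16 parts, so with N = 2159 the expected counts are:
  red-kerneled: 2159 × 15/16 = 2024.0625
  white-kerneled: 2159 × 1/16 = 134.9375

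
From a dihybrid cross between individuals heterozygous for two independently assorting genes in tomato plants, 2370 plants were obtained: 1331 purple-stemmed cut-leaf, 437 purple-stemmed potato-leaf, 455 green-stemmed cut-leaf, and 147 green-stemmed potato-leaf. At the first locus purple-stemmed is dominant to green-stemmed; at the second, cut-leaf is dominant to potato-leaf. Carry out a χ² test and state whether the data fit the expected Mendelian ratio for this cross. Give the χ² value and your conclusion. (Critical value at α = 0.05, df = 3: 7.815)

0.388; consistent

A dihybrid F₂ with independent assortment and complete dominance at both loci gives a 9:3:3:1 phenotypic ratio.
Total ratio parts = 16. Expected numbers out of 2370:
  purple-stemmed cut-leaf: 2370 × 9/16 = 1333.125
  purple-stemmed potato-leaf: 2370 × 3/16 = 444.375
  green-stemmed cut-leaf: 2370 × 3/16 = 444.375
  green-stemmed potato-leaf: 2370 × 1/16 = 148.125
χ² = Σ (O − E)² / E
  purple-stemmed cut-leaf: (1331 − 1333.125)² / 1333.125 = 0.0034
  purple-stemmed potato-leaf: (437 − 444.375)² / 444.375 = 0.1224
  green-stemmed cut-leaf: (455 − 444.375)² / 444.375 = 0.2540
  green-stemmed potato-leaf: (147 − 148.125)² / 148.125 = 0.0085
χ² = 0.0034 + 0.1224 + 0.2540 + 0.0085 = 0.3883 ≈ 0.388
Degrees of freedom = 4 − 1 = 3; critical value at α = 0.05 is 7.815.
Since 0.388 < 7.815, we fail to reject the null hypothesis — the data are consistent with the 9:3:3:1 ratio.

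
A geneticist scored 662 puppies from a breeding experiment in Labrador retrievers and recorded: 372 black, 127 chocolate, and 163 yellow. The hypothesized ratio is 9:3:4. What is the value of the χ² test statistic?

The 9:3:4 ratio has 16 parts, so with N = 662 the expected counts are:
  black: 662 × 9/16 = 372.375
  chocolate: 662 × 3/16 = 124.125
  yellow: 662 × 4/16 = 165.5
χ² = Σ (O − E)² / E
  black: (372 − 372.375)² / 372.375 = 0.0004
  chocolate: (127 − 124.125)² / 124.125 = 0.0666
  yellow: (163 − 165.5)² / 165.5 = 0.0378
χ² = 0.0004 + 0.0666 + 0.0378 = 0.1048 ≈ 0.105

0.105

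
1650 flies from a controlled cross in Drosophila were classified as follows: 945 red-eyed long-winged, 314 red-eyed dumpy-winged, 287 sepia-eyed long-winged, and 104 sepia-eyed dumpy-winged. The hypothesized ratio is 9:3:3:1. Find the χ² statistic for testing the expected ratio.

The 9:3:3:1 ratio has 16 parts, so with N = 1650 the expected counts are:
  red-eyed long-winged: 1650 × 9/16 = 928.125
  red-eyed dumpy-winged: 1650 × 3/16 = 309.375
  sepia-eyed long-winged: 1650 × 3/16 = 309.375
  sepia-eyed dumpy-winged: 1650 × 1/16 = 103.125
χ² = Σ (O − E)² / E
  red-eyed long-winged: (945 − 928.125)² / 928.125 = 0.3068
  red-eyed dumpy-winged: (314 − 309.375)² / 309.375 = 0.0691
  sepia-eyed long-winged: (287 − 309.375)² / 309.375 = 1.6182
  sepia-eyed dumpy-winged: (104 − 103.125)² / 103.125 = 0.0074
χ² = 0.3068 + 0.0691 + 1.6182 + 0.0074 = 2.0015 ≈ 2.002

2.002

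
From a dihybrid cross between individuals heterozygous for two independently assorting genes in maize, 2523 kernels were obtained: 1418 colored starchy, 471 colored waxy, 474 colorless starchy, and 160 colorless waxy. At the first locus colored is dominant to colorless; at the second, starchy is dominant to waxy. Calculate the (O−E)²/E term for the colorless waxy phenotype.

0.034

A dihybrid F₂ with independent assortment and complete dominance at both loci gives a 9:3:3:1 phenotypic ratio.
Total ratio parts = 16. Expected numbers out of 2523:
  colored starchy: 2523 × 9/16 = 1419.1875
  colored waxy: 2523 × 3/16 = 473.0625
  colorless starchy: 2523 × 3/16 = 473.0625
  colorless waxy: 2523 × 1/16 = 157.6875
Contribution of colorless waxy: (160 − 157.6875)² / 157.6875 = 0.0339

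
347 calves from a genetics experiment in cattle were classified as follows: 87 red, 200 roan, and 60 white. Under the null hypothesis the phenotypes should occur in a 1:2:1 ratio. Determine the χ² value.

Under the 1:2:1 hypothesis (Σ ratio = 4, N = 347):
  red: 347 × 1/4 = 86.75
  roan: 347 × 2/4 = 173.5
  white: 347 × 1/4 = 86.75
χ² = Σ (O − E)² / E
  red: (87 − 86.75)² / 86.75 = 0.0007
  roan: (200 − 173.5)² / 173.5 = 4.0476
  white: (60 − 86.75)² / 86.75 = 8.2486
χ² = 0.0007 + 4.0476 + 8.2486 = 12.2969 ≈ 12.297

12.297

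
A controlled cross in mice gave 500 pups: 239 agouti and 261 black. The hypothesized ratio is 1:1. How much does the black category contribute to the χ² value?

0.484

Total ratio parts = 2. Expected numbers out of 500:
  agouti: 500 × 1/2 = 250
  black: 500 × 1/2 = 250
Contribution of black: (261 − 250)² / 250 = 0.4840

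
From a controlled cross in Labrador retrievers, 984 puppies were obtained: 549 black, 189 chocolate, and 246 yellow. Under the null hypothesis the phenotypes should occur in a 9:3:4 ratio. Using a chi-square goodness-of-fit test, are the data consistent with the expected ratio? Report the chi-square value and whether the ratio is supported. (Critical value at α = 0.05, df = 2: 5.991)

Under the 9:3:4 hypothesis (Σ ratio = 16, N = 984):
  black: 984 × 9/16 = 553.5
  chocolate: 984 × 3/16 = 184.5
  yellow: 984 × 4/16 = 246
χ² = Σ (O − E)² / E
  black: (549 − 553.5)² / 553.5 = 0.0366
  chocolate: (189 − 184.5)² / 184.5 = 0.1098
  yellow: (246 − 246)² / 246 = 0.0000
χ² = 0.0366 + 0.1098 + 0.0000 = 0.1464 ≈ 0.146
Degrees of freedom = 3 − 1 = 2; critical value at α = 0.05 is 5.991.
Since 0.146 < 5.991, we fail to reject the null hypothesis — the data are consistent with the 9:3:4 ratio.

0.146; consistent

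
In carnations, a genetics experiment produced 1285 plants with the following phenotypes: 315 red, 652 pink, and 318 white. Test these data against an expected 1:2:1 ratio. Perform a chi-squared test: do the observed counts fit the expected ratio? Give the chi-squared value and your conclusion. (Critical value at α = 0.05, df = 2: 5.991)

0.295; consistent

Expected counts for N = 1285 under a 1:2:1 ratio (total parts = 4):
  red: 1285 × 1/4 = 321.25
  pink: 1285 × 2/4 = 642.5
  white: 1285 × 1/4 = 321.25
χ² = Σ (O − E)² / E
  red: (315 − 321.25)² / 321.25 = 0.1216
  pink: (652 − 642.5)² / 642.5 = 0.1405
  white: (318 − 321.25)² / 321.25 = 0.0329
χ² = 0.1216 + 0.1405 + 0.0329 = 0.295
Degrees of freedom = 3 − 1 = 2; critical value at α = 0.05 is 5.991.
Since 0.295 < 5.991, we fail to reject the null hypothesis — the data are consistent with the 1:2:1 ratio.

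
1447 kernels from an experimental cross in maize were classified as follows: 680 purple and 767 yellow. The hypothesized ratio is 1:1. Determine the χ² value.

5.231

The 1:1 ratio has 2 parts, so with N = 1447 the expected counts are:
  purple: 1447 × 1/2 = 723.5
  yellow: 1447 × 1/2 = 723.5
χ² = Σ (O − E)² / E
  purple: (680 − 723.5)² / 723.5 = 2.6154
  yellow: (767 − 723.5)² / 723.5 = 2.6154
χ² = 2.6154 + 2.6154 = 5.2308 ≈ 5.231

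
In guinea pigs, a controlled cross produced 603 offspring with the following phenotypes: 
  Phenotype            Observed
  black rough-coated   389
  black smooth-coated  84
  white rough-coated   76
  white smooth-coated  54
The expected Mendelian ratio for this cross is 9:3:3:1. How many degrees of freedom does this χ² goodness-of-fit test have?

3

A goodness-of-fit test with 4 phenotype classes has df = 4 − 1 = 3.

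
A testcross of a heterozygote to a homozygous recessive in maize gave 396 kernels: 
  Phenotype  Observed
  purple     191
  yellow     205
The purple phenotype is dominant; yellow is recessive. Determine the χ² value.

0.495

A testcross of a heterozygote (Aa × aa) gives a 1:1 phenotypic ratio.
Under the 1:1 hypothesis (Σ ratio = 2, N = 396):
  purple: 396 × 1/2 = 198
  yellow: 396 × 1/2 = 198
χ² = Σ (O − E)² / E
  purple: (191 − 198)² / 198 = 0.2475
  yellow: (205 − 198)² / 198 = 0.2475
χ² = 0.2475 + 0.2475 = 0.495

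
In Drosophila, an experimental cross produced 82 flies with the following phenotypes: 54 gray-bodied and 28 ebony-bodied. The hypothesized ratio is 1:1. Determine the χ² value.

Total ratio parts = 2. Expected numbers out of 82:
  gray-bodied: 82 × 1/2 = 41
  ebony-bodied: 82 × 1/2 = 41
χ² = Σ (O − E)² / E
  gray-bodied: (54 − 41)² / 41 = 4.1220
  ebony-bodied: (28 − 41)² / 41 = 4.1220
χ² = 4.1220 + 4.1220 = 8.244

8.244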